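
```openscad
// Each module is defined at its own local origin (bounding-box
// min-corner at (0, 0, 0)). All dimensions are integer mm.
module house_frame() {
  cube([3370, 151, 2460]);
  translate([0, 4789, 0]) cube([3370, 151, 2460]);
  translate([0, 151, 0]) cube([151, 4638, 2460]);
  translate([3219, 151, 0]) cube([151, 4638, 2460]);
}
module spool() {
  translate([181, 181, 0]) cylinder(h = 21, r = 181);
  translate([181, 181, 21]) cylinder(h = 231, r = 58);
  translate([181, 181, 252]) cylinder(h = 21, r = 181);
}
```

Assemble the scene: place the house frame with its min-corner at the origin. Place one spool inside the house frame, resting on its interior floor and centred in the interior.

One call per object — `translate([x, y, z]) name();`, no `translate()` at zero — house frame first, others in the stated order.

house_frame();
translate([1504, 2289, 0]) spool();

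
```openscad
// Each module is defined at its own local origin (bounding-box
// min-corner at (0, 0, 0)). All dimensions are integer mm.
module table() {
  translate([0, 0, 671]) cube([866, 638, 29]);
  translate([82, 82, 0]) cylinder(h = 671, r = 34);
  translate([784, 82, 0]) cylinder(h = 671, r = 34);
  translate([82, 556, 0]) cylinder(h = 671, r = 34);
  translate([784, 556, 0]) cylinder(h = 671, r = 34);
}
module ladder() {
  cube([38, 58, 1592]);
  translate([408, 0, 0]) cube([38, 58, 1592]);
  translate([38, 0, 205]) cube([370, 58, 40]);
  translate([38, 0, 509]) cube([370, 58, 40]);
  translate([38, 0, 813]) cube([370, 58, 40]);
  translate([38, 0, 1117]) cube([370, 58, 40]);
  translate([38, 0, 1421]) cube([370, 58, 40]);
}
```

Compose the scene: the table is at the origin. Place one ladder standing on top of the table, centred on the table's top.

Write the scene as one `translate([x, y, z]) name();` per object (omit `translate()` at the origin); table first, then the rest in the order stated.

table();
translate([210, 290, 700]) ladder();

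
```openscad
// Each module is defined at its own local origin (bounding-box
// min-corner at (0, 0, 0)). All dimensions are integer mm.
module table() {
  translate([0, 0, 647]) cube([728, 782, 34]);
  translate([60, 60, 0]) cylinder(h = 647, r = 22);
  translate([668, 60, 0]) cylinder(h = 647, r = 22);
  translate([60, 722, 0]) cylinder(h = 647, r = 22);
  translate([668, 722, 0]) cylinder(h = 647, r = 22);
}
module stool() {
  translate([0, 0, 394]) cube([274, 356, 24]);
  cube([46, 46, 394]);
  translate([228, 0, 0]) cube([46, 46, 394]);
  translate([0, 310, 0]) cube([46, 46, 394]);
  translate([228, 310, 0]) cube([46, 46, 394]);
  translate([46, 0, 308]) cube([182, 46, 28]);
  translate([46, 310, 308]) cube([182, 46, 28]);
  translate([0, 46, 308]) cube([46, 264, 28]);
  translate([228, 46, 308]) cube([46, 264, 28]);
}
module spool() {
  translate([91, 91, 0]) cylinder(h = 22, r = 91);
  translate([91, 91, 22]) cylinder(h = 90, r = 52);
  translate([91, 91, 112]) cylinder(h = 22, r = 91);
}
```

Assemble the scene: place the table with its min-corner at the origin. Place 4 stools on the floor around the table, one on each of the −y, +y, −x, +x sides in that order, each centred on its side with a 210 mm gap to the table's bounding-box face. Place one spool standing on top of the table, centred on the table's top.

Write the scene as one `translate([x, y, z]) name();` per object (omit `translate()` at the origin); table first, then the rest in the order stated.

table();
translate([227, -566, 0]) stool();
translate([227, 992, 0]) stool();
translate([-484, 213, 0]) stool();
translate([938, 213, 0]) stool();
translate([273, 300, 681]) spool();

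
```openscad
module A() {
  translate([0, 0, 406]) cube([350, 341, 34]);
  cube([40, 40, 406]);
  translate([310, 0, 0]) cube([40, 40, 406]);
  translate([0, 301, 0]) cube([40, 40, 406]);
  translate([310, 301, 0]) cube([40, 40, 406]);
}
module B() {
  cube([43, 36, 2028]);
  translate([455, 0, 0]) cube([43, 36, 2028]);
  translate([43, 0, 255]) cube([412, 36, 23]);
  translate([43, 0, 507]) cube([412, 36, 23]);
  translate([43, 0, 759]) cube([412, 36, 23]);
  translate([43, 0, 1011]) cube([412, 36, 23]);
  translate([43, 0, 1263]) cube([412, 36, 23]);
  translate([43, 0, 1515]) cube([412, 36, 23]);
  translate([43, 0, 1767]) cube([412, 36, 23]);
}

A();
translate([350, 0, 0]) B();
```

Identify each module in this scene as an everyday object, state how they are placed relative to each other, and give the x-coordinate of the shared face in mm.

A is a stool. B is a ladder. The ladder is against the stool's +x side, with their −y faces flush. The x-coordinate of the shared face is 350 mm.

The stool's +x face and the ladder's −x face are both at x = 350 mm.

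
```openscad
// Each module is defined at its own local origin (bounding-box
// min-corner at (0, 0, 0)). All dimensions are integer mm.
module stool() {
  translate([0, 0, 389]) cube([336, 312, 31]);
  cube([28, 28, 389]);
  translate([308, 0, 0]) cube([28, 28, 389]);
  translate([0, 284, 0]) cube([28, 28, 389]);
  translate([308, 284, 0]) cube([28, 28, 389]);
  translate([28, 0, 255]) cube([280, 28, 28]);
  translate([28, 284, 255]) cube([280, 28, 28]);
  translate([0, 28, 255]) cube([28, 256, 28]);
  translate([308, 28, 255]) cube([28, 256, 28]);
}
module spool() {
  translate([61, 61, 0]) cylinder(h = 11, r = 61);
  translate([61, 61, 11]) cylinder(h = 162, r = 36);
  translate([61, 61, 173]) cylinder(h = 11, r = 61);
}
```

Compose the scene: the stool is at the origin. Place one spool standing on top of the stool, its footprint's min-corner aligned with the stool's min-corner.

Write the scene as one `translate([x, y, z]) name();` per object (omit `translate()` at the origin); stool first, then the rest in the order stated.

stool();
translate([0, 0, 420]) spool();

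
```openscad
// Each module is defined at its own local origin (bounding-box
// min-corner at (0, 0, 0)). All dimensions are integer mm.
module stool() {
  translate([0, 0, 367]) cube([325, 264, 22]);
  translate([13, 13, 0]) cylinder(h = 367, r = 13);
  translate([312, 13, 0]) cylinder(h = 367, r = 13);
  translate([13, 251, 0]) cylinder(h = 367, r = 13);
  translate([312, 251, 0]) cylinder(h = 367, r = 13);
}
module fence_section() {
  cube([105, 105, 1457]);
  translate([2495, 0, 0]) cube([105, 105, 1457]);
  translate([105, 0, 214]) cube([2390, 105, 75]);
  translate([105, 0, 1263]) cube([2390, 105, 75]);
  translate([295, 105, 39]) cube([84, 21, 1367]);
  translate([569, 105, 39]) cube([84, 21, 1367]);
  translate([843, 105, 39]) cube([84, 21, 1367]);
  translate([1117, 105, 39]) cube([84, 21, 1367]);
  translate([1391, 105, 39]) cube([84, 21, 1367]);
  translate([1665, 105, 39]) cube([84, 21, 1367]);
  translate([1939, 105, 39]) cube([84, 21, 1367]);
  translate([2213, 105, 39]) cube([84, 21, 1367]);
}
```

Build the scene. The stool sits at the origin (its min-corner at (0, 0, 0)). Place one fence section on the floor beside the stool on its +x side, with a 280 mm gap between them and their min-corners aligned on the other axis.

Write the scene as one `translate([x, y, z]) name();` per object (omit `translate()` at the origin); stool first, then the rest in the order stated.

stool();
translate([605, 0, 0]) fence_section();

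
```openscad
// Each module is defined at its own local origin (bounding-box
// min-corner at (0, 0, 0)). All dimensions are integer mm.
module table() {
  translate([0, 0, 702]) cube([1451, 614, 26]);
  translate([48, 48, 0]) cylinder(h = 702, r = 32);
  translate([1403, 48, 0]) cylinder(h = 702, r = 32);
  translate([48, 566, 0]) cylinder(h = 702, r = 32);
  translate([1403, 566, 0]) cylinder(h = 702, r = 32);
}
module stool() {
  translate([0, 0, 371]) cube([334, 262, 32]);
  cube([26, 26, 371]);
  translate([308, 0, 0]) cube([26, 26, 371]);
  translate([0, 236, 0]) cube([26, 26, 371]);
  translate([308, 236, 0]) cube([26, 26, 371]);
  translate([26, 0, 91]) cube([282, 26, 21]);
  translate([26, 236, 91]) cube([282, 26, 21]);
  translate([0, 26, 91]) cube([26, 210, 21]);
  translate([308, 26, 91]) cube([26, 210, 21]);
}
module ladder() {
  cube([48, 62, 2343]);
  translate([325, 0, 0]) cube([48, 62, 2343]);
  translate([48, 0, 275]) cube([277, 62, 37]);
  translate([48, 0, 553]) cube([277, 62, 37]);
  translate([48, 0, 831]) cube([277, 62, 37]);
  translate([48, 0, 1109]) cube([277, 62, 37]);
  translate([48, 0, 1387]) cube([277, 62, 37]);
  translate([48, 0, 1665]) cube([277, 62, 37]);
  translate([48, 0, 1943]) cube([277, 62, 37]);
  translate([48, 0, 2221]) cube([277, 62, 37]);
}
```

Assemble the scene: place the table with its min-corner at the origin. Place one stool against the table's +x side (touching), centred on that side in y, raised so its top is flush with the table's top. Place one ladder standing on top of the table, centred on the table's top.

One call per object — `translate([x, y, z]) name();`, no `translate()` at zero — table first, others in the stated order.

table();
translate([1451, 176, 325]) stool();
translate([539, 276, 728]) ladder();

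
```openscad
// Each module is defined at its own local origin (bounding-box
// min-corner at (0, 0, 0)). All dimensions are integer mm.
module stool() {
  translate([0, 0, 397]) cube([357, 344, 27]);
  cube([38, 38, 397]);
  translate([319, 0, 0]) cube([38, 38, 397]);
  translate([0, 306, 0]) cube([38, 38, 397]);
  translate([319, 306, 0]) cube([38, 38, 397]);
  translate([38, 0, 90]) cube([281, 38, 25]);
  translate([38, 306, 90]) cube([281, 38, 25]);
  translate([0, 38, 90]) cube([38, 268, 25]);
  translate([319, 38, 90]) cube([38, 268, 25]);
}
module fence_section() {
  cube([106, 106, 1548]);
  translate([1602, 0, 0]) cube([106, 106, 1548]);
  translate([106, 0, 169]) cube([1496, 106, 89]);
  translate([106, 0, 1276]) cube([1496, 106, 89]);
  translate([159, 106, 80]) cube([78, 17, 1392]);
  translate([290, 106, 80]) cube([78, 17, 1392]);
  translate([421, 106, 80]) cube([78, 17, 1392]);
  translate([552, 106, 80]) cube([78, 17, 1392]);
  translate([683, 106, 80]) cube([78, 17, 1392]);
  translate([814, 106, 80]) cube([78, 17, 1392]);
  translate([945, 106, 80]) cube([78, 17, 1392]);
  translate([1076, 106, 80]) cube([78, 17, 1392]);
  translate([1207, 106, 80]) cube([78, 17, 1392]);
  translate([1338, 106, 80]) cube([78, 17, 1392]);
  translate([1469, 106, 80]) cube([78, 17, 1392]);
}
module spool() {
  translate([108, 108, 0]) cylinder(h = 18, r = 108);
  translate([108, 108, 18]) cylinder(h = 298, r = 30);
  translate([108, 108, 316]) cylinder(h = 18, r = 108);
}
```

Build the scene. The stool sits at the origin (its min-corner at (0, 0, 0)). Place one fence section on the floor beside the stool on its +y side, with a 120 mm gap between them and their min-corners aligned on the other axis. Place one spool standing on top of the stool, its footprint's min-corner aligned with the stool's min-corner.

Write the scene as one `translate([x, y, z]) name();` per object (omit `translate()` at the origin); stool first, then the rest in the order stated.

stool();
translate([0, 464, 0]) fence_section();
translate([0, 0, 424]) spool();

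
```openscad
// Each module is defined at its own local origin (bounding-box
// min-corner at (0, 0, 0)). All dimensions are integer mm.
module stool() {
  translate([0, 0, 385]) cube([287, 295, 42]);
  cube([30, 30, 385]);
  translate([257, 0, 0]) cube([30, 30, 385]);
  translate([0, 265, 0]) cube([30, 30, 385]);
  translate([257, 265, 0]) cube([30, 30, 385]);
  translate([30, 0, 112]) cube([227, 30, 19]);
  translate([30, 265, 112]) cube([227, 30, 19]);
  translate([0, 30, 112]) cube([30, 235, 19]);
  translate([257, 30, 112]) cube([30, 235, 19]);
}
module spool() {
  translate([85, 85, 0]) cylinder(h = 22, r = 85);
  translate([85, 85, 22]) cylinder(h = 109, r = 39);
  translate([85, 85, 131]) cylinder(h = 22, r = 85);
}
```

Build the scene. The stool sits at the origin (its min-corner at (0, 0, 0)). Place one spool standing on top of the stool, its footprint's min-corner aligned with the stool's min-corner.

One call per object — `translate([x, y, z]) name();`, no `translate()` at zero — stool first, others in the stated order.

stool();
translate([0, 0, 427]) spool();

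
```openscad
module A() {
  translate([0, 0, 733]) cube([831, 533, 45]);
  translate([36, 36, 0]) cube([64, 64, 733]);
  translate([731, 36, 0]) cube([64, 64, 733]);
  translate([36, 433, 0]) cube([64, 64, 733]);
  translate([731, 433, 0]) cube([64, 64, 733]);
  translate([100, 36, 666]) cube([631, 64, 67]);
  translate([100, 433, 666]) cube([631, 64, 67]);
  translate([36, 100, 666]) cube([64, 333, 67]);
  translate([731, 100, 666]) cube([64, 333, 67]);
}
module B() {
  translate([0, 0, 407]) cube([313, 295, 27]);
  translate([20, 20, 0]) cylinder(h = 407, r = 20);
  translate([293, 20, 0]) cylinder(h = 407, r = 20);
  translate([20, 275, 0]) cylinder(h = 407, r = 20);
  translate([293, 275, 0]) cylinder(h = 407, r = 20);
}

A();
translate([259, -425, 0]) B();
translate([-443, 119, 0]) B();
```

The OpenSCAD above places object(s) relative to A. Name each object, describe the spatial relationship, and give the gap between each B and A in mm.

A is a table. B is a stool. Two stools sit around the table at the −y, −x sides. The gap between each stool and the table is 130 mm.

Each stool's nearest face is 130 mm from the table's bounding box.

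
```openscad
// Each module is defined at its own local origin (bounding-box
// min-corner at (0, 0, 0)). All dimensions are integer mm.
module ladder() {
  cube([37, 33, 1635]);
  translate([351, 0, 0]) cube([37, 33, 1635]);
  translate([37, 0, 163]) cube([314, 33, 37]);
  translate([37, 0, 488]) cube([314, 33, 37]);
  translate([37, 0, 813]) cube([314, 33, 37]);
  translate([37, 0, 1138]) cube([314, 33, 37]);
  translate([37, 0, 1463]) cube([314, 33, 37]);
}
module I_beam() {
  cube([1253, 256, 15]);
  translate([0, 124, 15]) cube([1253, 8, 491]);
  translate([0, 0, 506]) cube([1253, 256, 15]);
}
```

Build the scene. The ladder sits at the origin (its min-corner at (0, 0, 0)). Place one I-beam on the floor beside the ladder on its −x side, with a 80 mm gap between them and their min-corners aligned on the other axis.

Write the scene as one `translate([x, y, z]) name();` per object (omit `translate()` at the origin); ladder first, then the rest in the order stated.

ladder();
translate([-1333, 0, 0]) I_beam();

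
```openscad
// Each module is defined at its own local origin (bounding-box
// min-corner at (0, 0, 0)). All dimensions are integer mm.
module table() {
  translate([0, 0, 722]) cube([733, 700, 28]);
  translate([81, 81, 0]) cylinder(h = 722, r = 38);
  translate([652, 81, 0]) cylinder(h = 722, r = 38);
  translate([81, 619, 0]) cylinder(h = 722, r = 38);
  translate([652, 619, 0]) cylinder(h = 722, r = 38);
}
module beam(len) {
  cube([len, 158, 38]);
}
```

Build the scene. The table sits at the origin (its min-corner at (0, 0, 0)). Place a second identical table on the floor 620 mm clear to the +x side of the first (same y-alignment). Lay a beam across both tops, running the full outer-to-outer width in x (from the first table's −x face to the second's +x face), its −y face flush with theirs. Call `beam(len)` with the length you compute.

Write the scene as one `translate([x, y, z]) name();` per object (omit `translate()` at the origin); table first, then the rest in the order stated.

table();
translate([1353, 0, 0]) table();
translate([0, 0, 750]) beam(2086);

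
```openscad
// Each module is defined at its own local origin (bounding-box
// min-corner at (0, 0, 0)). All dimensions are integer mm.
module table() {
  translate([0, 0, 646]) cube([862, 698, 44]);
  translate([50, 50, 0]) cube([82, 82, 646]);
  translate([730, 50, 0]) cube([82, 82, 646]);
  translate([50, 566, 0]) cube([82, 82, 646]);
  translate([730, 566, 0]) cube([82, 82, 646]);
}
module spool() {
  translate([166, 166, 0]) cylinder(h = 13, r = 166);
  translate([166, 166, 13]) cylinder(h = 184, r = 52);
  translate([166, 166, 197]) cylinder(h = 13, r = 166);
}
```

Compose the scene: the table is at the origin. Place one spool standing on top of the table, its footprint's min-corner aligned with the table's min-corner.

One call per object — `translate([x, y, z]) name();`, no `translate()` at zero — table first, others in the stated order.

table();
translate([0, 0, 690]) spool();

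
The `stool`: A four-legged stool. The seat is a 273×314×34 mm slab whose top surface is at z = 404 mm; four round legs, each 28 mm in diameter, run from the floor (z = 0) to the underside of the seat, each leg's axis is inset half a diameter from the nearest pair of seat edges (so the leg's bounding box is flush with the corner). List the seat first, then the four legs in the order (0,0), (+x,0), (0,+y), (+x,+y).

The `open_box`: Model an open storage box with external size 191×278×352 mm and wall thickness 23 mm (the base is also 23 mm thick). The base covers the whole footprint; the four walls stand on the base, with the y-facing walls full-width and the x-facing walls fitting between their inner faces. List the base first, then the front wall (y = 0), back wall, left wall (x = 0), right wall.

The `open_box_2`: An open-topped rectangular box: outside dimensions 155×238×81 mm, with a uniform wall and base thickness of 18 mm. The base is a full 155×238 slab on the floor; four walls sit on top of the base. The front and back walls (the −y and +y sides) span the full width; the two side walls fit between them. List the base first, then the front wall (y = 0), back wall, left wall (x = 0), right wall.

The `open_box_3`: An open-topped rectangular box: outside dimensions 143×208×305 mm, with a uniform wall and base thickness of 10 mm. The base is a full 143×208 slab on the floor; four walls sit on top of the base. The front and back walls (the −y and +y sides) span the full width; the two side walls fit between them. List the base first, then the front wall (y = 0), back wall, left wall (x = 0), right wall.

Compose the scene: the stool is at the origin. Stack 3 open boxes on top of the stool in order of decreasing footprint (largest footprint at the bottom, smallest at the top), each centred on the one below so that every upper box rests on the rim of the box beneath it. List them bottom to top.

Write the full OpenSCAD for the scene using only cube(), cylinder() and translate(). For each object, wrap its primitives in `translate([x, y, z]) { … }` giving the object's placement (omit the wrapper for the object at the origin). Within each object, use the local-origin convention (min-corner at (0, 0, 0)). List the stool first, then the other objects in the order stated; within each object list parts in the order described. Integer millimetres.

translate([0, 0, 370]) cube([273, 314, 34]);
translate([14, 14, 0]) cylinder(h = 370, r = 14);
translate([259, 14, 0]) cylinder(h = 370, r = 14);
translate([14, 300, 0]) cylinder(h = 370, r = 14);
translate([259, 300, 0]) cylinder(h = 370, r = 14);
translate([41, 18, 404]) {
  cube([191, 278, 23]);
  translate([0, 0, 23]) cube([191, 23, 329]);
  translate([0, 255, 23]) cube([191, 23, 329]);
  translate([0, 23, 23]) cube([23, 232, 329]);
  translate([168, 23, 23]) cube([23, 232, 329]);
}
translate([59, 38, 756]) {
  cube([155, 238, 18]);
  translate([0, 0, 18]) cube([155, 18, 63]);
  translate([0, 220, 18]) cube([155, 18, 63]);
  translate([0, 18, 18]) cube([18, 202, 63]);
  translate([137, 18, 18]) cube([18, 202, 63]);
}
translate([65, 53, 837]) {
  cube([143, 208, 10]);
  translate([0, 0, 10]) cube([143, 10, 295]);
  translate([0, 198, 10]) cube([143, 10, 295]);
  translate([0, 10, 10]) cube([10, 188, 295]);
  translate([133, 10, 10]) cube([10, 188, 295]);
}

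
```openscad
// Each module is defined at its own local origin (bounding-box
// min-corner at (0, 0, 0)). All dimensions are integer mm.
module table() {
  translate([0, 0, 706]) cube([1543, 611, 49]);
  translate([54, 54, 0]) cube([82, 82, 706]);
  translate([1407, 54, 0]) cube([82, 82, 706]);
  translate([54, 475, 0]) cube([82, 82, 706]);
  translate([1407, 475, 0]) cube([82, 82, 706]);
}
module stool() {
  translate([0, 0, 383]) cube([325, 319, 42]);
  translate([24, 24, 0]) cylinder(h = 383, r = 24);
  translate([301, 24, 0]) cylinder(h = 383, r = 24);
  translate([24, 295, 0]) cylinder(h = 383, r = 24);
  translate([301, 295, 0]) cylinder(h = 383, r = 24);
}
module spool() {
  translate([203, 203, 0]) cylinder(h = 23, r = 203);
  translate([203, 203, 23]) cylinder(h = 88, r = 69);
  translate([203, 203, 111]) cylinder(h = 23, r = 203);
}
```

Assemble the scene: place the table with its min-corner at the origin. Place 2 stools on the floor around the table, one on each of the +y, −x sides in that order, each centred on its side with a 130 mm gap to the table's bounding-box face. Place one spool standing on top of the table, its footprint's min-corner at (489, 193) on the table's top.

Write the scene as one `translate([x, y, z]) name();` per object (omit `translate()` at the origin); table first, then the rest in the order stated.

table();
translate([609, 741, 0]) stool();
translate([-455, 146, 0]) stool();
translate([489, 193, 755]) spool();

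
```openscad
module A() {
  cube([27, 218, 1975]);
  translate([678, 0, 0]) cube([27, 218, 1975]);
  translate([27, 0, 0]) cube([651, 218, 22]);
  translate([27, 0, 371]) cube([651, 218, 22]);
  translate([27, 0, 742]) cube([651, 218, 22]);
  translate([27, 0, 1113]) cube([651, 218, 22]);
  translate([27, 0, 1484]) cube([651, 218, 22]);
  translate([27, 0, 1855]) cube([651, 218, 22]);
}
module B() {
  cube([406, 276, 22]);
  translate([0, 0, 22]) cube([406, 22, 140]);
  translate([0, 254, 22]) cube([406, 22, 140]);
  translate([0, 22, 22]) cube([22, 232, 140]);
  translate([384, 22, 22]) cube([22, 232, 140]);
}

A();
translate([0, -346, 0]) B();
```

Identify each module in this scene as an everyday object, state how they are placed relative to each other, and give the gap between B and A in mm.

The open box's nearest face is 70 mm from the bookshelf's −y face.

A is a bookshelf. B is an open box. The open box is on the floor beside the bookshelf on its −y side. The gap between the open box and the bookshelf is 70 mm.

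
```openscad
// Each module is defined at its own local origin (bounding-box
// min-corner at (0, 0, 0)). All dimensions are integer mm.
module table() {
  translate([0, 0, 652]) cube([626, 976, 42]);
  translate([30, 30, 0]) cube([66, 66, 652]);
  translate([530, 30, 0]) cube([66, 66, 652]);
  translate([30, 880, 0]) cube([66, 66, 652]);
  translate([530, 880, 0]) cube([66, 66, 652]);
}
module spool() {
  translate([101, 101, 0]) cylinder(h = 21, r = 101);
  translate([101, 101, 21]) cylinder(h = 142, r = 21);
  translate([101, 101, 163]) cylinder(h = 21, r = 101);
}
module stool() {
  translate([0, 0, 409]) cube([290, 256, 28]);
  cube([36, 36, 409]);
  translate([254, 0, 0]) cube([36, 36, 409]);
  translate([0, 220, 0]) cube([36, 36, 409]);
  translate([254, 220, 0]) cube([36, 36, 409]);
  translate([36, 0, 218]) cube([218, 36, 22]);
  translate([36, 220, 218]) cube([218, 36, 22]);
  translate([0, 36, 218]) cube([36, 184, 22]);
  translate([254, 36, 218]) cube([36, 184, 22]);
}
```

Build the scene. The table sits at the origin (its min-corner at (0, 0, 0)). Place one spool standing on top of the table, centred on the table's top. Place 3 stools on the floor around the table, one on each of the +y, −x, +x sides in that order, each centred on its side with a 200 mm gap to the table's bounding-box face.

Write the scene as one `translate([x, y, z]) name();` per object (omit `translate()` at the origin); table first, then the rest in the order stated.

table();
translate([212, 387, 694]) spool();
translate([168, 1176, 0]) stool();
translate([-490, 360, 0]) stool();
translate([826, 360, 0]) stool();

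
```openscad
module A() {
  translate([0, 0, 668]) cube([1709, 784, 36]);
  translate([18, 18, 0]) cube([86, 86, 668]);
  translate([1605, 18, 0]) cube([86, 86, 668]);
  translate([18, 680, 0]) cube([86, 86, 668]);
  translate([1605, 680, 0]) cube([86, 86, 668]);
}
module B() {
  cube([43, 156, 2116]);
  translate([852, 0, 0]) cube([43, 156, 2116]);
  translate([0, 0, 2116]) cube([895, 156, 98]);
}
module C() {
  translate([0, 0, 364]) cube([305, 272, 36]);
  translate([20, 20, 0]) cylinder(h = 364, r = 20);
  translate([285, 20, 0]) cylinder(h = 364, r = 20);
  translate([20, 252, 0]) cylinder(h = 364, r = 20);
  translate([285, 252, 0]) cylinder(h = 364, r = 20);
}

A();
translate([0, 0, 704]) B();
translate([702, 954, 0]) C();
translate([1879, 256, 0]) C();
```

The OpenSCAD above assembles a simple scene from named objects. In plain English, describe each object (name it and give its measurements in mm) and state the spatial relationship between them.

A is a table with a 1709×784 mm rectangular top, 36 mm thick, top surface at z = 704 mm, supported by four 86×86 mm square legs, each inset 18 mm from the nearest pair of top edges, running from the floor.

B is a rectangular door frame: two vertical jambs of 43×156 mm section, 2116 mm tall, with a clear opening 809 mm wide between their inner faces. A header 98 mm tall and 156 mm deep lies on top of the jambs and spans the full outside width.

C is a four-legged stool. The seat is 305×272 mm, 36 mm thick, top at z = 400 mm. It stands on four round legs, each 40 mm in diameter, from z = 0 to the seat underside, each leg's axis is inset half a diameter from the nearest pair of seat edges (so the leg's bounding box is flush with the corner).

The door frame is on top of the table. Two stools sit around the table at the +y, +x sides.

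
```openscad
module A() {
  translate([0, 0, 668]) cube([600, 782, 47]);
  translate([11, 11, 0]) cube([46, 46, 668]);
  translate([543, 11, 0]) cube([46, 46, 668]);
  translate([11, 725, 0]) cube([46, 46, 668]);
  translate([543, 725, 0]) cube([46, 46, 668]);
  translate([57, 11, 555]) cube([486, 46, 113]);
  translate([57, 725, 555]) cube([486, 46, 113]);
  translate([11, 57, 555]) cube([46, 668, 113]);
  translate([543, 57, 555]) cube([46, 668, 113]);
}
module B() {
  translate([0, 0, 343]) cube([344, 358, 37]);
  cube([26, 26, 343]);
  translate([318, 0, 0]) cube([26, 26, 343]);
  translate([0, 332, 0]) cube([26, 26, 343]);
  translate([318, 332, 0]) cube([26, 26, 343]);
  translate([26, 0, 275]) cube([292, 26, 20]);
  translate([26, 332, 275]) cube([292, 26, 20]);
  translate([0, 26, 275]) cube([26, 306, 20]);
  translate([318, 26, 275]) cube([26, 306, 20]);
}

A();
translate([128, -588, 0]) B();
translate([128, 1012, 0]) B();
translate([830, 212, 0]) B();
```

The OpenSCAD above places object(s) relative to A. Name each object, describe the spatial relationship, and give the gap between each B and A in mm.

Each stool's nearest face is 230 mm from the table's bounding box.

A is a table. B is a stool. Three stools sit around the table at the −y, +y, +x sides. The gap between each stool and the table is 230 mm.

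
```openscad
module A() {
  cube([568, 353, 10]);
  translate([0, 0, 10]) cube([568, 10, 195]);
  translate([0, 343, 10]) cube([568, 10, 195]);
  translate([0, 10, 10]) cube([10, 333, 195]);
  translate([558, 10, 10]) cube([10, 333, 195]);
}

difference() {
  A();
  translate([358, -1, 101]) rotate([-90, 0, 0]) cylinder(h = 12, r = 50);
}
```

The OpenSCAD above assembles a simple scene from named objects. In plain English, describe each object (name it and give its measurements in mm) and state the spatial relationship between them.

A is an open storage box with external size 568×353×205 mm and wall thickness 10 mm (the base is also 10 mm thick). The base covers the whole footprint; the four walls stand on the base, with the y-facing walls full-width and the x-facing walls fitting between their inner faces.

The open box has a circular hole of radius 50 mm through its front wall, centred at (x = 358, z = 101).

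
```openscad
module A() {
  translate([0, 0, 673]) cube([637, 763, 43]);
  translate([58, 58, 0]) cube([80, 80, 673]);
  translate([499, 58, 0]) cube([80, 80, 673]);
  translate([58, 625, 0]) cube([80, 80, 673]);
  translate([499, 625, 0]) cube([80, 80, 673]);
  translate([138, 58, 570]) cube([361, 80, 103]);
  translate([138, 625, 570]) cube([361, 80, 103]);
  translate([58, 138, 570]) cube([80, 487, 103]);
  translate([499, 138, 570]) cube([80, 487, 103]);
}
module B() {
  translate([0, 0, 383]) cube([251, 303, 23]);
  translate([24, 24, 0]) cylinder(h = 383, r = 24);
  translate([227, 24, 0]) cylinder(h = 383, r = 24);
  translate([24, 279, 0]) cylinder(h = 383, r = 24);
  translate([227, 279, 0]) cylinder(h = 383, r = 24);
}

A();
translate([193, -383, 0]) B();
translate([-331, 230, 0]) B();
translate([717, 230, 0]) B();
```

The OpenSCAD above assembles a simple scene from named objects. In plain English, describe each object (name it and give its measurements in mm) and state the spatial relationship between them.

A is a table with a 637×763 mm rectangular top, 43 mm thick, top surface at z = 716 mm, supported by four 80×80 mm square legs, each inset 58 mm from the nearest pair of top edges, running from the floor. Four apron rails, 80 mm thick and 103 mm tall, run between adjacent legs with their top edges flush with the underside of the top and their outer faces flush with the legs' outer faces.

B is a four-legged stool. The seat is a 251×303×23 mm slab whose top surface is at z = 406 mm; four round legs, each 48 mm in diameter, run from the floor (z = 0) to the underside of the seat, each leg's axis is inset half a diameter from the nearest pair of seat edges (so the leg's bounding box is flush with the corner).

Three stools sit around the table at the −y, −x, +x sides.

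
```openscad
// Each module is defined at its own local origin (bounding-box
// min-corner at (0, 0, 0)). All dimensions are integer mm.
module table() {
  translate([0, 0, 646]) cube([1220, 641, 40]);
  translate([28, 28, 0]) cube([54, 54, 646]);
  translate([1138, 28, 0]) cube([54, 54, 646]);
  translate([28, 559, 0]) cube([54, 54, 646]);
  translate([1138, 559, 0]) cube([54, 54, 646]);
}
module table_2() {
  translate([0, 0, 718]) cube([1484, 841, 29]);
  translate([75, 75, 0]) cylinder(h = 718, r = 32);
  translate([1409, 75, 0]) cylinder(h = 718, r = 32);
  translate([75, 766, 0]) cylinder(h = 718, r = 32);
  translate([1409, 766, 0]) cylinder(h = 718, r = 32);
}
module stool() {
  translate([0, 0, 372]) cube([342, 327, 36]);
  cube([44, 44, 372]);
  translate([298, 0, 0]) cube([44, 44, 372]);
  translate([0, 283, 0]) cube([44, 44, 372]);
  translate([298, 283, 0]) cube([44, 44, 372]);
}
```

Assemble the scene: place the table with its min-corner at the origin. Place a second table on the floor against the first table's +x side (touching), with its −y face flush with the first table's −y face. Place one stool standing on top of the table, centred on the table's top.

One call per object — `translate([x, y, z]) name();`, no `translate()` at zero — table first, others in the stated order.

table();
translate([1220, 0, 0]) table_2();
translate([439, 157, 686]) stool();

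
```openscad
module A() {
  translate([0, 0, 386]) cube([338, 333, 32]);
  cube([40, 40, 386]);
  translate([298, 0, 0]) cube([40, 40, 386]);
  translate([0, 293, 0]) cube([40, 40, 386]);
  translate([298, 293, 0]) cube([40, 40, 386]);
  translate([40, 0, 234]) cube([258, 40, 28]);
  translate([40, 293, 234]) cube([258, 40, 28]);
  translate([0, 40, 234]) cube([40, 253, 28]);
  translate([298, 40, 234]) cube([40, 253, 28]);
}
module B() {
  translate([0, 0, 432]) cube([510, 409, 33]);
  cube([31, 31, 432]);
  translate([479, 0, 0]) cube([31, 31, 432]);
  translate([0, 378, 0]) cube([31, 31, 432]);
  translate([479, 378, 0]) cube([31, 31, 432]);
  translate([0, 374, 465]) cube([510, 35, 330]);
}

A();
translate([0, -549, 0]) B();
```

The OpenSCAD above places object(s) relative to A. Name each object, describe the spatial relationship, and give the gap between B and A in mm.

A is a stool. B is a chair. The chair is on the floor beside the stool on its −y side. The gap between the chair and the stool is 140 mm.

The chair's nearest face is 140 mm from the stool's −y face.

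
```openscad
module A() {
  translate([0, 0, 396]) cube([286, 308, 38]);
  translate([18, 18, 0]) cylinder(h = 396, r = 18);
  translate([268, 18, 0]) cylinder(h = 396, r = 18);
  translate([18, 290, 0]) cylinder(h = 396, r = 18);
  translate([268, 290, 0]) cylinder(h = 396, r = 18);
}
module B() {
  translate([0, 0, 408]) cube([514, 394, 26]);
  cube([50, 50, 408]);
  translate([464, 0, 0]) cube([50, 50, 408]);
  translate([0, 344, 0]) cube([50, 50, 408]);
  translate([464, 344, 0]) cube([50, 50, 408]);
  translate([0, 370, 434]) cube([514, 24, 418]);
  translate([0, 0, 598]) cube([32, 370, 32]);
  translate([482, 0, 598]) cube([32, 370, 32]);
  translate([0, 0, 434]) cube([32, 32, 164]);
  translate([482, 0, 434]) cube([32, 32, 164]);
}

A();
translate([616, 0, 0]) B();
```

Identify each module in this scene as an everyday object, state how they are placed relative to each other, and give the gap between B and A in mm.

A is a stool. B is a chair. The chair is on the floor beside the stool on its +x side. The gap between the chair and the stool is 330 mm.

The chair's nearest face is 330 mm from the stool's +x face.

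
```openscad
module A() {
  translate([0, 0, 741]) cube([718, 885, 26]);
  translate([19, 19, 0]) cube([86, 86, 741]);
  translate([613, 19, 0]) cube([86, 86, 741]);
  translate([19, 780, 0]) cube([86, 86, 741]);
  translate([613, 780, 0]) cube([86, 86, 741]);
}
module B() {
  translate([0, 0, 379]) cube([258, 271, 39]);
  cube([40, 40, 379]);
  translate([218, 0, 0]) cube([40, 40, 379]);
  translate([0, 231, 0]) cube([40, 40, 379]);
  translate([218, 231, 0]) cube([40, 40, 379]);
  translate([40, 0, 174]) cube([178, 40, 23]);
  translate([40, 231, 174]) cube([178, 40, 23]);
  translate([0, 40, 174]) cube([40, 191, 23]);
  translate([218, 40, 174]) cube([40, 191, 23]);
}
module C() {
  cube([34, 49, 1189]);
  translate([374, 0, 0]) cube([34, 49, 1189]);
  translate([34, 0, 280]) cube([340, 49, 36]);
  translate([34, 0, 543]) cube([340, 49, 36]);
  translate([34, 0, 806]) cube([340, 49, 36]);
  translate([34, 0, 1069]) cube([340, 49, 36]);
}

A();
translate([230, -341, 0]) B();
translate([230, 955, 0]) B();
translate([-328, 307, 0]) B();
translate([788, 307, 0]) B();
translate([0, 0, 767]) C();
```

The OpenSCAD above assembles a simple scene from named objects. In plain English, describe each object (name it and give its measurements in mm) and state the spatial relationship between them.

A is a table with a 718×885 mm rectangular top, 26 mm thick, top surface at z = 767 mm, supported by four 86×86 mm square legs, each inset 19 mm from the nearest pair of top edges, running from the floor.

B is a simple wooden stool: a rectangular seat 258 mm (x) by 271 mm (y), 39 mm thick, top face at z = 418 mm, on four square legs, each 40×40 mm in cross-section. The legs rest on z = 0, each flush with a corner of the seat. Four stretchers, 40 mm wide and 23 mm tall, connect adjacent legs with their undersides at z = 174 mm, each running between the inner faces of the legs it joins and aligned with the legs' outer faces on the other axis.

C is a straight ladder. Two 34×49 mm vertical rails, 1189 mm tall, stand 408 mm apart (outside-to-outside) with their front faces coplanar on the −y side. 4 rungs, each 49 mm deep and 36 mm tall, span between the inner faces of the rails, front faces flush with the rails. The lowest rung's underside is at z = 280 mm and rungs are spaced 263 mm apart (underside to underside).

Four stools sit around the table at the −y, +y, −x, +x sides. The ladder is on top of the table.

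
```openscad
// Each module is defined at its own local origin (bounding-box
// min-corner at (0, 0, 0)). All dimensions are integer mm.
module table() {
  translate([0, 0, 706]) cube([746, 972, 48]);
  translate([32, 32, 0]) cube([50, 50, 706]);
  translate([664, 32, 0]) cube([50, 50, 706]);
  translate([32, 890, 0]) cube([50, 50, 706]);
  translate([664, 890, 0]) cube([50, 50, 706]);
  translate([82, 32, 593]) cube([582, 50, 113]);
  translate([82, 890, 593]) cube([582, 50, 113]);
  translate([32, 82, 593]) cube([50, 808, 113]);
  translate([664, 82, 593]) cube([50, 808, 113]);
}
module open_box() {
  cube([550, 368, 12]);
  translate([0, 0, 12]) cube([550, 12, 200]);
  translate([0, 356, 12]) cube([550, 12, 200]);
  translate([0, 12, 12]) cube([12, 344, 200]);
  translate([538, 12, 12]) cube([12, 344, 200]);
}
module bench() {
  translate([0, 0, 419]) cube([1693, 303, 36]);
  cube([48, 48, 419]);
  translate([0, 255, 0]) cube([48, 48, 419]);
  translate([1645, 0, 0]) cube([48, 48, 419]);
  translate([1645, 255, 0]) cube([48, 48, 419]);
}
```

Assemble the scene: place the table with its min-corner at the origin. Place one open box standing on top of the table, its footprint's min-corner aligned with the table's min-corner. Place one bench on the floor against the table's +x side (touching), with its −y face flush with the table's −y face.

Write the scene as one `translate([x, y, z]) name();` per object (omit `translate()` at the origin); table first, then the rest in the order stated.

table();
translate([0, 0, 754]) open_box();
translate([746, 0, 0]) bench();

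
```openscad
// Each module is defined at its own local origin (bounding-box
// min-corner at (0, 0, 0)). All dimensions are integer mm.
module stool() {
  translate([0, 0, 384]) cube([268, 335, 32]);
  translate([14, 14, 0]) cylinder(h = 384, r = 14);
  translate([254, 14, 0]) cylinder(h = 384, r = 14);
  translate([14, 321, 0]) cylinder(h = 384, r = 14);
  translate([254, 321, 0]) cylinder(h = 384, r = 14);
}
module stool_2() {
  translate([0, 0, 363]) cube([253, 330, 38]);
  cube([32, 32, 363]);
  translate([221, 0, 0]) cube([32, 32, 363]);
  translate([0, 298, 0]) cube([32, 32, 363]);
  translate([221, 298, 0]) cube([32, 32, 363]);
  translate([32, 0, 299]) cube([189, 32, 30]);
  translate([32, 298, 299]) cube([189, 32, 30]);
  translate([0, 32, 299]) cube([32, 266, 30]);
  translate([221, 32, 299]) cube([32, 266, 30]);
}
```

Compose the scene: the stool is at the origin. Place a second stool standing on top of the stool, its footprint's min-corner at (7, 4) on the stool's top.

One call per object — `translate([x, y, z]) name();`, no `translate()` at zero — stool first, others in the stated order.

stool();
translate([7, 4, 416]) stool_2();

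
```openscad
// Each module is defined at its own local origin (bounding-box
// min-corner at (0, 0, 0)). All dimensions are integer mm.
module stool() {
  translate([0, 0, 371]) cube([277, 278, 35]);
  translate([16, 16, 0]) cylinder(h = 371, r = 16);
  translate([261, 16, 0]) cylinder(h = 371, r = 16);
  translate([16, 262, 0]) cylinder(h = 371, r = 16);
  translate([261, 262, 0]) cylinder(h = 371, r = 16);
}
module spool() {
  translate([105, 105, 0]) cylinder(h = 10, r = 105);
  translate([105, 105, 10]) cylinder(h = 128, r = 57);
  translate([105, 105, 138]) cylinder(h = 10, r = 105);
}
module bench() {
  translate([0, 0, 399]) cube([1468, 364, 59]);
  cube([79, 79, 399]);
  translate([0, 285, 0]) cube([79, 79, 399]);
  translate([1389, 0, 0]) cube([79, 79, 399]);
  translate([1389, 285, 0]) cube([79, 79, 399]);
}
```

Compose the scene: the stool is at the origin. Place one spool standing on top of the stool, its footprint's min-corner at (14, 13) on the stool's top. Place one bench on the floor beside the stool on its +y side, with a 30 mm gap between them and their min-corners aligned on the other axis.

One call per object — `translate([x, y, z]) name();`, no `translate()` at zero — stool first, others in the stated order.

stool();
translate([14, 13, 406]) spool();
translate([0, 308, 0]) bench();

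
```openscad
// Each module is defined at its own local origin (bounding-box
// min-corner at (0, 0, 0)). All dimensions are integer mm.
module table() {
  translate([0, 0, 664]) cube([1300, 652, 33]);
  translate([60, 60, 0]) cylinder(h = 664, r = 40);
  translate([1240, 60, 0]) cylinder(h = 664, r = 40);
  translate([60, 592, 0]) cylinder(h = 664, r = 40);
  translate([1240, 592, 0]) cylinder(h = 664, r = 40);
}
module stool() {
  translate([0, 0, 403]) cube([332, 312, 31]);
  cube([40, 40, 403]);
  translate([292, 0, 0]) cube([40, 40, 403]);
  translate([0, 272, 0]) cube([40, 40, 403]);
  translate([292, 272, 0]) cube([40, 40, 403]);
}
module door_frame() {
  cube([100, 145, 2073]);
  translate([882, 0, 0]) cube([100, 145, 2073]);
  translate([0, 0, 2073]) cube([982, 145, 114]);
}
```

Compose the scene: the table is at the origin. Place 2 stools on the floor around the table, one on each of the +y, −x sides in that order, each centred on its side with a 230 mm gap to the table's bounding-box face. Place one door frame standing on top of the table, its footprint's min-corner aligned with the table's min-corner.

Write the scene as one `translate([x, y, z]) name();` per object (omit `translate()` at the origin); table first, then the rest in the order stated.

table();
translate([484, 882, 0]) stool();
translate([-562, 170, 0]) stool();
translate([0, 0, 697]) door_frame();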